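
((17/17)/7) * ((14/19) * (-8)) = -16/19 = -0.84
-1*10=-10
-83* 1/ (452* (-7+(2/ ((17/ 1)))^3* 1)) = 407779/ 15541116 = 0.03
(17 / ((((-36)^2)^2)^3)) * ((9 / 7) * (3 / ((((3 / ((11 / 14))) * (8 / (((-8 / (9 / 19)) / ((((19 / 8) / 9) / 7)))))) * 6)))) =-187 / 5528111561375219712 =-0.00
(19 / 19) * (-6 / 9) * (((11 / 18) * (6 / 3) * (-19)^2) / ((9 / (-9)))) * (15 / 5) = 7942 / 9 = 882.44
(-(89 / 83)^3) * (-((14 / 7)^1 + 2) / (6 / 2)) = 2819876 / 1715361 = 1.64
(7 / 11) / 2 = 7 / 22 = 0.32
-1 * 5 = -5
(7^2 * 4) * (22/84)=154/3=51.33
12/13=0.92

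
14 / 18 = 7 / 9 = 0.78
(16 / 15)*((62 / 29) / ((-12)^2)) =62 / 3915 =0.02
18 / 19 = 0.95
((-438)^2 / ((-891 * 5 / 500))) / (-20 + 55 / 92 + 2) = 196107200 / 158499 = 1237.28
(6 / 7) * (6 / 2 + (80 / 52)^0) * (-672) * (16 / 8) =-4608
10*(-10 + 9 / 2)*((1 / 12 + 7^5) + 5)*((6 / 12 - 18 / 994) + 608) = -562641654.53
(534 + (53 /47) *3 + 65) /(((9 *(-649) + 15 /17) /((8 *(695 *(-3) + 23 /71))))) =284955070592 /165652017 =1720.20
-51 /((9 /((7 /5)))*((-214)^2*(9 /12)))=-119 /515205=-0.00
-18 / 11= -1.64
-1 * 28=-28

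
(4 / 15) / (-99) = -4 / 1485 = -0.00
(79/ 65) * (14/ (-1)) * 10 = -170.15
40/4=10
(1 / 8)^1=1 / 8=0.12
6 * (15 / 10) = 9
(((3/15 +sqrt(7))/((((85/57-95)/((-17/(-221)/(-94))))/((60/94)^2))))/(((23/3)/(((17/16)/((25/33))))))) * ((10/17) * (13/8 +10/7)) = 8684577/37062950491840 +8684577 * sqrt(7)/7412590098368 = 0.00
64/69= 0.93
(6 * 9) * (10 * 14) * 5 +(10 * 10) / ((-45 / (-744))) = 39453.33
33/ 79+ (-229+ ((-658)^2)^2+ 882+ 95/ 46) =681221739507689/ 3634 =187457825951.48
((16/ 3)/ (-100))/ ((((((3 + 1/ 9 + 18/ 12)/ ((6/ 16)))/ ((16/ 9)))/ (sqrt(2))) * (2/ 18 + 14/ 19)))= -2736 * sqrt(2)/ 300875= -0.01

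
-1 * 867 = -867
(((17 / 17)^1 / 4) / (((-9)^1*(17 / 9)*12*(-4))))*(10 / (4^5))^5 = 3125 / 114841790497947648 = 0.00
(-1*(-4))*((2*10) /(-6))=-40 /3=-13.33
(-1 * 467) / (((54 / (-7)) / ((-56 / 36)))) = -22883 / 243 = -94.17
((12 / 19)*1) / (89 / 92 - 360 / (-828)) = 368 / 817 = 0.45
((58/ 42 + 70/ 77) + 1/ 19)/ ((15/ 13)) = 133666/ 65835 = 2.03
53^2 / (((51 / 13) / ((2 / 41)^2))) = 146068 / 85731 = 1.70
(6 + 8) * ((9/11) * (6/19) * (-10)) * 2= -72.34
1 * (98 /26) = 49 /13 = 3.77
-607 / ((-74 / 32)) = 9712 / 37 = 262.49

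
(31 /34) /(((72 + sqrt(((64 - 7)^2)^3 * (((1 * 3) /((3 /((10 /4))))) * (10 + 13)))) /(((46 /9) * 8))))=-91264 /67049554195539 + 39123736 * sqrt(230) /22349851398513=0.00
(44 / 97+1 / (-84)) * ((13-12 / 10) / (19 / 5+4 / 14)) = 212341 / 166452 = 1.28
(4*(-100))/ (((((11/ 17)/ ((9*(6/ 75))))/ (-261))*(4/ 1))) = 319464/ 11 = 29042.18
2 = 2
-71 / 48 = -1.48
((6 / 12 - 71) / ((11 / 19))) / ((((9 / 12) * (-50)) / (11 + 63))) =66082 / 275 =240.30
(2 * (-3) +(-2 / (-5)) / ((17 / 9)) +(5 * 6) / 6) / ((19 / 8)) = -0.33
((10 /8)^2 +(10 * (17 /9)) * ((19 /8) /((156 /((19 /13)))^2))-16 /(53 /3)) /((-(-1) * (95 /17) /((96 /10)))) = 88149187831 /77654502900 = 1.14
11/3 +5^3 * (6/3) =253.67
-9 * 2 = -18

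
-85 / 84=-1.01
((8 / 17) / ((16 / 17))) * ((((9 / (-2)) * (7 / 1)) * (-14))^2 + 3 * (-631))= 96294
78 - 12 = 66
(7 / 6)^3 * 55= 18865 / 216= 87.34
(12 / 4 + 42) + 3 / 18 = 271 / 6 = 45.17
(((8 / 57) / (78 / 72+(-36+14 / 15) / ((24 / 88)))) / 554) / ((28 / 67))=-4020 / 845464109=-0.00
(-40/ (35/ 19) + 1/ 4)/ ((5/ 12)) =-51.51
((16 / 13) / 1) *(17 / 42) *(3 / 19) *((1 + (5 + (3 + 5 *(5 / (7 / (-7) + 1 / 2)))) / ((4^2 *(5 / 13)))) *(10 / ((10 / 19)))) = -3961 / 455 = -8.71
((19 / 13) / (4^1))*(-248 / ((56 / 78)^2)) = -68913 / 392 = -175.80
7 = 7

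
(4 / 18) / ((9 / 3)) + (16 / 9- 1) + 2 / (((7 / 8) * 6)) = 1.23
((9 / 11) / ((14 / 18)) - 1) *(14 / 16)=1 / 22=0.05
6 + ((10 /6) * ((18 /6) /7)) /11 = 467 /77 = 6.06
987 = 987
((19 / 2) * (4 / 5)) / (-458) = -19 / 1145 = -0.02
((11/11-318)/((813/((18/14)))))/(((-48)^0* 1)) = -951/1897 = -0.50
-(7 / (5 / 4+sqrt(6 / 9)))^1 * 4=-1680 / 43+448 * sqrt(6) / 43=-13.55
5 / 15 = 1 / 3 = 0.33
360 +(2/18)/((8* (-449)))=11638079/32328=360.00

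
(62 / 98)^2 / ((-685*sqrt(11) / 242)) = -21142*sqrt(11) / 1644685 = -0.04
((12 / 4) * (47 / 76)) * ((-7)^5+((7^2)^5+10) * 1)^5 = 63377046249407634654627866670280493292880128 / 19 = 3335634013126717613401467000000000000000000.00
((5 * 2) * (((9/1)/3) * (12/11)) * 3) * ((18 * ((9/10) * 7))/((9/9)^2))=122472/11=11133.82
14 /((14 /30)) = 30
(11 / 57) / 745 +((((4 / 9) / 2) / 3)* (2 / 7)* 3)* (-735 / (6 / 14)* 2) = -27743767 / 127395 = -217.78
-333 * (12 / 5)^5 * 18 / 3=-497166336 / 3125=-159093.23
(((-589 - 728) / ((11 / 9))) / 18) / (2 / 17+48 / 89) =-1992621 / 21868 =-91.12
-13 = -13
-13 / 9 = -1.44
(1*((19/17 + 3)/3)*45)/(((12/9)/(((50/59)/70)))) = 1125/2006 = 0.56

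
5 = 5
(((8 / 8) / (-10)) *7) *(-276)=966 / 5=193.20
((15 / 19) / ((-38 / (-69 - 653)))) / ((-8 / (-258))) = 483.75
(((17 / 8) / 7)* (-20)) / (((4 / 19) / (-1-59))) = 24225 / 14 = 1730.36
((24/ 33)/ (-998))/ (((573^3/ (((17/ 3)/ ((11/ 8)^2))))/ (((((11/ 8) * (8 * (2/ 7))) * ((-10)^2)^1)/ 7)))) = -870400/ 1669810226859621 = -0.00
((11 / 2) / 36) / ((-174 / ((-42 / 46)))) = 77 / 96048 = 0.00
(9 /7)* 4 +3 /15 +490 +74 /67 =1164169 /2345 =496.45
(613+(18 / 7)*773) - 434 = 2166.71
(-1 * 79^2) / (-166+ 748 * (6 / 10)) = -31205 / 1414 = -22.07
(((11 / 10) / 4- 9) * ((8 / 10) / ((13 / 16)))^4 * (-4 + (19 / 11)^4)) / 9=-5835486920704 / 1306755003125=-4.47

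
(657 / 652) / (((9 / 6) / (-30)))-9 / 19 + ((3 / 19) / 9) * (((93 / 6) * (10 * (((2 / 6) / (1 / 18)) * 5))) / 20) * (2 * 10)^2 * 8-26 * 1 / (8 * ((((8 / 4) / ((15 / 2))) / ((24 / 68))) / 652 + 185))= 219071761421777 / 16810311598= 13031.99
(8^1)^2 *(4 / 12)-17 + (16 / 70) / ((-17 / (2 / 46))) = 177881 / 41055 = 4.33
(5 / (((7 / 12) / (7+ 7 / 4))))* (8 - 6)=150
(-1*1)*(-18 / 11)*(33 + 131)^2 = 484128 / 11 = 44011.64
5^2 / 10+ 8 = 21 / 2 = 10.50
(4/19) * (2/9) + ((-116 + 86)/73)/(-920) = 54241/1148436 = 0.05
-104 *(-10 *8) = 8320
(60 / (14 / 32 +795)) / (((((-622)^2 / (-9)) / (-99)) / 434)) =8436960 / 111906197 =0.08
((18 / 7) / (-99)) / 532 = -1 / 20482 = -0.00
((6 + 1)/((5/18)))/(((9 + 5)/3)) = 27/5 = 5.40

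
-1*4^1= -4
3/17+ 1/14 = 59/238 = 0.25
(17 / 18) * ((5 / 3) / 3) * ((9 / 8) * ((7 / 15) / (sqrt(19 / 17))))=119 * sqrt(323) / 8208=0.26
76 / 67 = 1.13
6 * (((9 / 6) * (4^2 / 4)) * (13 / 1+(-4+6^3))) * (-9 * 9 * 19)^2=19185020100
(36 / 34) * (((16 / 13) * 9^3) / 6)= 34992 / 221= 158.33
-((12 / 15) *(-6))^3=13824 / 125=110.59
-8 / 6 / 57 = -0.02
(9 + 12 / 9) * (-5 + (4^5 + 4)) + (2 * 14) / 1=10599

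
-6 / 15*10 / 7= -0.57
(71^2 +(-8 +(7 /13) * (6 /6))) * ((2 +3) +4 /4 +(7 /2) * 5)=1537746 /13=118288.15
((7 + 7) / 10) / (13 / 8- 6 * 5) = -56 / 1135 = -0.05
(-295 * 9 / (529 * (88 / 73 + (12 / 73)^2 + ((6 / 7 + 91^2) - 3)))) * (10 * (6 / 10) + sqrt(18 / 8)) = -1485591975 / 326786770672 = -0.00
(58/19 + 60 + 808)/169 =16550/3211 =5.15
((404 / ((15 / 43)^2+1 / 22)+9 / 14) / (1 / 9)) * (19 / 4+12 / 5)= 22783459941 / 146440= 155582.22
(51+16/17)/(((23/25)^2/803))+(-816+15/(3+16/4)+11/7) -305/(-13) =39681617356/818363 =48489.02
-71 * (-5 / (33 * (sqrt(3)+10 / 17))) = -60350 / 25311+102595 * sqrt(3) / 25311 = 4.64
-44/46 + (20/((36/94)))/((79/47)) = 492428/16353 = 30.11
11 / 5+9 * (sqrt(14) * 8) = 11 / 5+72 * sqrt(14) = 271.60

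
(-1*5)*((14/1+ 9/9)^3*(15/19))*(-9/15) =151875/19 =7993.42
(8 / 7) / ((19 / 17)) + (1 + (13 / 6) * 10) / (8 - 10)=-4114 / 399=-10.31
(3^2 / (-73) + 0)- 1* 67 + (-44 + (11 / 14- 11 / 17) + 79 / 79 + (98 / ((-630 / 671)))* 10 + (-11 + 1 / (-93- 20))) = -1164.77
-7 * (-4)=28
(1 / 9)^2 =1 / 81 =0.01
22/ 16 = 11/ 8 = 1.38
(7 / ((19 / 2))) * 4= 56 / 19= 2.95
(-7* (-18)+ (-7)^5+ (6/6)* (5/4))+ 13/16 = -16678.94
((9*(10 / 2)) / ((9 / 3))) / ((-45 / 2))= -2 / 3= -0.67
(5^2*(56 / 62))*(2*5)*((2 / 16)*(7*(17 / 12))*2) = 104125 / 186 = 559.81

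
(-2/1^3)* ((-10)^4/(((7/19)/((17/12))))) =-1615000/21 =-76904.76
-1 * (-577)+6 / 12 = 1155 / 2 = 577.50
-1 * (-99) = 99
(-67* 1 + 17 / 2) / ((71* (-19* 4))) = 117 / 10792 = 0.01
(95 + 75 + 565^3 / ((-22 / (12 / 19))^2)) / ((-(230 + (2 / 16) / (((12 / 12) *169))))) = -8788624989040 / 13583087441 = -647.03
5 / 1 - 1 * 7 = -2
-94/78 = -47/39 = -1.21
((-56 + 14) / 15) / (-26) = 7 / 65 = 0.11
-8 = -8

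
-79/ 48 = -1.65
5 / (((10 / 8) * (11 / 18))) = 72 / 11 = 6.55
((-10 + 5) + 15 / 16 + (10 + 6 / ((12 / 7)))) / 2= 151 / 32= 4.72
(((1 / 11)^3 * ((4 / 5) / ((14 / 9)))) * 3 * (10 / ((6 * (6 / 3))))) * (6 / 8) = 27 / 37268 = 0.00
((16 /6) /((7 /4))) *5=160 /21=7.62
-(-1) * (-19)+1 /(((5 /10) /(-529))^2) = 1119345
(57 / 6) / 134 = 19 / 268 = 0.07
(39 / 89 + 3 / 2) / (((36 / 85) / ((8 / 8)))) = 9775 / 2136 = 4.58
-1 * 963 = -963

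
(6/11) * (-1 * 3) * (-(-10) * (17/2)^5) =-63893565/88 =-726063.24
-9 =-9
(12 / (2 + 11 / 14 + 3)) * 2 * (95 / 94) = 5320 / 1269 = 4.19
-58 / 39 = -1.49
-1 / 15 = -0.07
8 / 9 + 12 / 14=1.75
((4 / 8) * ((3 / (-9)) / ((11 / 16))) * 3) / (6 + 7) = -0.06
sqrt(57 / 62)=sqrt(3534) / 62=0.96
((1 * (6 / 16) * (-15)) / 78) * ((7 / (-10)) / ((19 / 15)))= 315 / 7904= 0.04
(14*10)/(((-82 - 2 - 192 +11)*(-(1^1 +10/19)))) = 532/1537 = 0.35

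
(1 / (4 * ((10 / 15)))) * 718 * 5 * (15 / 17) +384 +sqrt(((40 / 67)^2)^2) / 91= 43663341413 / 27777932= 1571.87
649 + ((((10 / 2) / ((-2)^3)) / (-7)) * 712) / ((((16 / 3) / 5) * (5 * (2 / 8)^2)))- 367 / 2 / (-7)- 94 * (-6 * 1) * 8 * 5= 327963 / 14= 23425.93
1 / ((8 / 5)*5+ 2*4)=1 / 16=0.06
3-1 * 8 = -5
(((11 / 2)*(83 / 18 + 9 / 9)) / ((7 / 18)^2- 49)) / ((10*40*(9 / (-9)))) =9999 / 6330800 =0.00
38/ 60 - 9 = -251/ 30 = -8.37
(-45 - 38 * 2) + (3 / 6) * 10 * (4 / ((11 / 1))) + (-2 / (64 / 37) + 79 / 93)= -119.49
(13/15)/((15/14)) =182/225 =0.81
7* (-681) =-4767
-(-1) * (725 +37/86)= 62387/86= 725.43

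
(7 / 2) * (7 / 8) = 49 / 16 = 3.06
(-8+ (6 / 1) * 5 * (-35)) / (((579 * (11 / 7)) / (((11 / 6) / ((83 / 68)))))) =-251804 / 144171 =-1.75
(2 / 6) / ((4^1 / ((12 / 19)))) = 1 / 19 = 0.05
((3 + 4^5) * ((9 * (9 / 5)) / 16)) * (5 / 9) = 9243 / 16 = 577.69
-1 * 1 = -1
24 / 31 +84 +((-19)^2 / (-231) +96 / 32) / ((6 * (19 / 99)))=354670 / 4123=86.02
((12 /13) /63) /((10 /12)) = 0.02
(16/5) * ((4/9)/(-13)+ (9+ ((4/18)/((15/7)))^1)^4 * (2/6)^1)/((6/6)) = 474530773132048/64769371875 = 7326.47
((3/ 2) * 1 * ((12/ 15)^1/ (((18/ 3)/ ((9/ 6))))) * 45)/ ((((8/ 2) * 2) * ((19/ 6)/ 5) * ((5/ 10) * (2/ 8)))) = 405/ 19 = 21.32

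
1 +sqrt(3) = 2.73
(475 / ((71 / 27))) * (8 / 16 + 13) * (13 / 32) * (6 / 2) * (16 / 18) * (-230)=-172560375 / 284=-607606.95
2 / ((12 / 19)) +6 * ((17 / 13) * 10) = 6367 / 78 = 81.63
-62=-62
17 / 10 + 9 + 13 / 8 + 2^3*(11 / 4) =1373 / 40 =34.32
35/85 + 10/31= 387/527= 0.73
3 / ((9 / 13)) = 13 / 3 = 4.33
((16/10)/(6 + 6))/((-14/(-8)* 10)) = 4/525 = 0.01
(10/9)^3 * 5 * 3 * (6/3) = 10000/243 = 41.15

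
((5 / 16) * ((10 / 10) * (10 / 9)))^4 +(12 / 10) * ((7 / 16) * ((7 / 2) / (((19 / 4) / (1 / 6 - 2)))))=-1773516673 / 2553016320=-0.69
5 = 5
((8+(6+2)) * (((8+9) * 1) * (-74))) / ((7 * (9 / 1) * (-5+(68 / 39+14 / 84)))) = 523328 / 5061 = 103.40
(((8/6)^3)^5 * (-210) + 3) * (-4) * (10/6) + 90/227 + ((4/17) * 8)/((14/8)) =40599801506536742/387607024791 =104744.75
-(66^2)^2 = -18974736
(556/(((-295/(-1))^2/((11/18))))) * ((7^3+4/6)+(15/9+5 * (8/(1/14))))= 8305528/2349675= 3.53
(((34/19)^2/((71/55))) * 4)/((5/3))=152592/25631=5.95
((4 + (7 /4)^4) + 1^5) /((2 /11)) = 40491 /512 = 79.08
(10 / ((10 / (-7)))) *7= -49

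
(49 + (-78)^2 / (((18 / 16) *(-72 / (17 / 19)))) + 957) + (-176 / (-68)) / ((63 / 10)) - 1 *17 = 18765973 / 20349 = 922.21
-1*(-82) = 82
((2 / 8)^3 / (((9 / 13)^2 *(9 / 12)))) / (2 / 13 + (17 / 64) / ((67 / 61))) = 588796 / 5359851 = 0.11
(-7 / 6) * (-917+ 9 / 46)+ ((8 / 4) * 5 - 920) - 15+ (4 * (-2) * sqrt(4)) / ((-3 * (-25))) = 332101 / 2300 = 144.39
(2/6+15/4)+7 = 133/12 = 11.08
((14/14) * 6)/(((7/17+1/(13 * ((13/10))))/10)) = 57460/451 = 127.41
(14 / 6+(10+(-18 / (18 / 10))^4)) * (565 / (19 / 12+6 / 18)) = 67883620 / 23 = 2951461.74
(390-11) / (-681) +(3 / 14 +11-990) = -9337049 / 9534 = -979.34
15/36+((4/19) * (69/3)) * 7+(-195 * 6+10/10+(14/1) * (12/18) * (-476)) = -5577.36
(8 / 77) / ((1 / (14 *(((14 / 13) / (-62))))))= -112 / 4433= -0.03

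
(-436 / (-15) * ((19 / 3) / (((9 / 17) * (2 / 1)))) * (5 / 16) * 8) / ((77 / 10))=352070 / 6237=56.45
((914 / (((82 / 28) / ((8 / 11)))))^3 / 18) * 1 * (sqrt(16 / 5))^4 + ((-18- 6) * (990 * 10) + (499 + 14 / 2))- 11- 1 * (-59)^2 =132344421651989746 / 20640116475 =6411999.75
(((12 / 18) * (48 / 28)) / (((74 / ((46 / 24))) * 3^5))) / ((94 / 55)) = 1265 / 17748234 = 0.00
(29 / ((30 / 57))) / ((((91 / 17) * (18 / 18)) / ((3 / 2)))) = 15.44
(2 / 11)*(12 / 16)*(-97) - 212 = -4955 / 22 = -225.23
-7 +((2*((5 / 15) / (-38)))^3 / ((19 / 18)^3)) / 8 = -7.00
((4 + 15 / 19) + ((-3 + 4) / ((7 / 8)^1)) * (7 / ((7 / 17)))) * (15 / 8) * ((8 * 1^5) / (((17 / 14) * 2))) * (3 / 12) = 48315 / 1292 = 37.40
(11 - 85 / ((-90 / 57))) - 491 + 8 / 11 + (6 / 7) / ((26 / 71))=-2541131 / 6006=-423.10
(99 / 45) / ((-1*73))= -11 / 365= -0.03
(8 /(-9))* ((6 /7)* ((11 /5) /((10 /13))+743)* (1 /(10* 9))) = -49724 /7875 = -6.31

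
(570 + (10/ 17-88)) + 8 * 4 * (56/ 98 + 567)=2218740/ 119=18644.87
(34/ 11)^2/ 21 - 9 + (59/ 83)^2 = -140735636/ 17504949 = -8.04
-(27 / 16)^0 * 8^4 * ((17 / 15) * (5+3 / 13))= -4734976 / 195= -24281.93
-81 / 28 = -2.89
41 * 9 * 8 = 2952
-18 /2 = -9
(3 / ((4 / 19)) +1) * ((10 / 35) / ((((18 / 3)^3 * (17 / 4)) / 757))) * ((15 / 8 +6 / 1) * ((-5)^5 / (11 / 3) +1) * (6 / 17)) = -108100357 / 12716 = -8501.13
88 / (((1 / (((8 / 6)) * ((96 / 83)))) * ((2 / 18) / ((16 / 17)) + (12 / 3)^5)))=1622016 / 12240259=0.13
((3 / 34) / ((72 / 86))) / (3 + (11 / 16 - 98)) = -86 / 76959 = -0.00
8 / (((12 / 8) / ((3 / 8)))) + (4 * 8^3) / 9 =2066 / 9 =229.56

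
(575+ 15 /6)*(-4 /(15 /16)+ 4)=-154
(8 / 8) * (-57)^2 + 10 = 3259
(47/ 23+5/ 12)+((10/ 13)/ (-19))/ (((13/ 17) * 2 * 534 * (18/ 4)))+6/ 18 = 1983012661/ 709875036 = 2.79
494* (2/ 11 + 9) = 49894/ 11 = 4535.82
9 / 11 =0.82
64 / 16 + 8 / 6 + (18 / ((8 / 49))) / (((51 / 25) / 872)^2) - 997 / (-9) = 52395512005 / 2601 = 20144372.17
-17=-17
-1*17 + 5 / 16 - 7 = -379 / 16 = -23.69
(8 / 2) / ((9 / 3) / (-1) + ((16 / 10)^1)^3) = 3.65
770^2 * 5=2964500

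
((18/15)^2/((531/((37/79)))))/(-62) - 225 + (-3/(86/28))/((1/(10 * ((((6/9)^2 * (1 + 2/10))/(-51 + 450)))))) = -225.01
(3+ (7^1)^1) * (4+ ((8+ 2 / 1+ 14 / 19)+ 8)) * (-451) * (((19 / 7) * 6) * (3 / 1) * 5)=-175348800 / 7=-25049828.57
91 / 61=1.49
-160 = -160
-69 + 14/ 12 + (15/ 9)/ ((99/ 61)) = -39683/ 594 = -66.81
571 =571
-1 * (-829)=829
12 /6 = 2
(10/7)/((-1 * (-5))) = 2/7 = 0.29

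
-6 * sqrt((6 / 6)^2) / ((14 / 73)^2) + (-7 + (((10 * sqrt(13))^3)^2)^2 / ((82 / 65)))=15373386664999999316407 / 4018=3826129085365853488.40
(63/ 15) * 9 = 189/ 5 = 37.80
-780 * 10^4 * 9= -70200000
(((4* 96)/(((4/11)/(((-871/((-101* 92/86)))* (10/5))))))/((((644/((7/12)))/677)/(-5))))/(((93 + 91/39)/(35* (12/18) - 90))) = 1950437000/53429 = 36505.21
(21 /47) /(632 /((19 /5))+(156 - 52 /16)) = 532 /379901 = 0.00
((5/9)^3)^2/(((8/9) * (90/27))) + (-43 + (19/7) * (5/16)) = -42.14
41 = 41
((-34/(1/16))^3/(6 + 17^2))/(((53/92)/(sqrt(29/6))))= -7405502464 *sqrt(174)/46905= -2082619.90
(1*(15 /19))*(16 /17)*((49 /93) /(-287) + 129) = 39349600 /410533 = 95.85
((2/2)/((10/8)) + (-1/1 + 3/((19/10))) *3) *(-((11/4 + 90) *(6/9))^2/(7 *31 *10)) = -4738783/1060200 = -4.47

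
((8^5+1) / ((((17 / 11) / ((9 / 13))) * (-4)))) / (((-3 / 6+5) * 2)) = -360459 / 884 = -407.76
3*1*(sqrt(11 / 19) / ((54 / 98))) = 49*sqrt(209) / 171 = 4.14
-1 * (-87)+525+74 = 686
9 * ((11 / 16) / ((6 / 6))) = 99 / 16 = 6.19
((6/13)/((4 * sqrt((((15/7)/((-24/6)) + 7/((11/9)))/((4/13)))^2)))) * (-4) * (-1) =2464/90077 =0.03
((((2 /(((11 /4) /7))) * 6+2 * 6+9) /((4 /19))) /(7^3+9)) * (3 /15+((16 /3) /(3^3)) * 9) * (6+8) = 745731 /38720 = 19.26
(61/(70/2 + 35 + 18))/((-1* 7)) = -61/616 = -0.10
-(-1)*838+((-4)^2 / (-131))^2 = 14381174 / 17161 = 838.01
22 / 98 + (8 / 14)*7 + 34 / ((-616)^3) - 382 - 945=-154596012049 / 116872448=-1322.78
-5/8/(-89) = 5/712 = 0.01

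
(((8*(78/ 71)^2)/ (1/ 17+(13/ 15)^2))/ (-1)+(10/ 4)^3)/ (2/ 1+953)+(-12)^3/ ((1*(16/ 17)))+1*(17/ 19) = -416011305635289/ 226696633288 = -1835.10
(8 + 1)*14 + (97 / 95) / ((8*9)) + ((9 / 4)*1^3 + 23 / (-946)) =414897011 / 3235320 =128.24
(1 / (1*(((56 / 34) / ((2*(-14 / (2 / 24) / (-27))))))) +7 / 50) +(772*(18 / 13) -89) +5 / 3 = 5787319 / 5850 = 989.29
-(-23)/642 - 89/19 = -56701/12198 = -4.65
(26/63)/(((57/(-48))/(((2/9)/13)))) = -64/10773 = -0.01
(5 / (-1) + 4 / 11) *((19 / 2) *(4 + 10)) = -6783 / 11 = -616.64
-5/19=-0.26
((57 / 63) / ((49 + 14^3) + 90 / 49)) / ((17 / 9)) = 133 / 776033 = 0.00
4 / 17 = 0.24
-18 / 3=-6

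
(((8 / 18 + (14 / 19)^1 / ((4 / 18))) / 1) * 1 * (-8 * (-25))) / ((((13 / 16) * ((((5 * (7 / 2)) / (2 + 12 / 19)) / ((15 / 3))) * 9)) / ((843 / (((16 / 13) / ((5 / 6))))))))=9034150000 / 204687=44136.41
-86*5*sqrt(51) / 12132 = -215*sqrt(51) / 6066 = -0.25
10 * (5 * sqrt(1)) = 50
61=61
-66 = -66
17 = 17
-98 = -98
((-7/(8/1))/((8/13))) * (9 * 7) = -5733/64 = -89.58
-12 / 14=-6 / 7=-0.86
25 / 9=2.78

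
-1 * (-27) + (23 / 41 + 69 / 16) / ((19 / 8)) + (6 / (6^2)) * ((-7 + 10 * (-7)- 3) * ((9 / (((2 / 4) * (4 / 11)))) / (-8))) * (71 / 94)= 13380707 / 146452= 91.37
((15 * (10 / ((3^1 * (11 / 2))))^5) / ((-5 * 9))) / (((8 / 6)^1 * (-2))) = 400000 / 39135393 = 0.01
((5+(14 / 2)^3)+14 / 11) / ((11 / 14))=53788 / 121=444.53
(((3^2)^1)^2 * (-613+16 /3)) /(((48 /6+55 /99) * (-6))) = 147663 /154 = 958.85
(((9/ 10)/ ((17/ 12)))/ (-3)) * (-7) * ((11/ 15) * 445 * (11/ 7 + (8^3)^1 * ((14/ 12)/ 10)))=12603646/ 425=29655.64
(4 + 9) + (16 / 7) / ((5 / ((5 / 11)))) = 1017 / 77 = 13.21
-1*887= -887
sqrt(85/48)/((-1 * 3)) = -sqrt(255)/36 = -0.44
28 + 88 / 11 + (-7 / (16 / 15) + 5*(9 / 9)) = 551 / 16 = 34.44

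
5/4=1.25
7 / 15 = 0.47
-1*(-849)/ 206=849/ 206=4.12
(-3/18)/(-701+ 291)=1/2460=0.00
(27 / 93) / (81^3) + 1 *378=691936183 / 1830519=378.00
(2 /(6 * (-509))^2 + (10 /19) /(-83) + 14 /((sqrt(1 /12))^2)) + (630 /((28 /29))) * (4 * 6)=15827.99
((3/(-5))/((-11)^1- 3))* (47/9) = 47/210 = 0.22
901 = 901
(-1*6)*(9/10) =-27/5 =-5.40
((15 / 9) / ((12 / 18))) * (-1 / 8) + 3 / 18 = -7 / 48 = -0.15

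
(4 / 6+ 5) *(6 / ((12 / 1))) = 17 / 6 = 2.83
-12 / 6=-2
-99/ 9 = -11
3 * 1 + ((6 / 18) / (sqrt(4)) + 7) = 10.17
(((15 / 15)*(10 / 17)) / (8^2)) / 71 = 5 / 38624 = 0.00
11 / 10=1.10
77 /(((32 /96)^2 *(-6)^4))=77 /144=0.53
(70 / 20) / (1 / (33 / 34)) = 231 / 68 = 3.40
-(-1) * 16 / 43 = 16 / 43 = 0.37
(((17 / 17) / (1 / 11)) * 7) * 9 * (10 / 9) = 770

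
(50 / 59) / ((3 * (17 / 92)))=4600 / 3009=1.53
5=5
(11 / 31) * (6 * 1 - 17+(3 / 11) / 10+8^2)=5833 / 310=18.82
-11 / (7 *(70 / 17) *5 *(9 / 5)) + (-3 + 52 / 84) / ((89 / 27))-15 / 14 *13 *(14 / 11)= -18.49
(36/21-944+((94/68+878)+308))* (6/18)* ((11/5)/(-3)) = -641663/10710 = -59.91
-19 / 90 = -0.21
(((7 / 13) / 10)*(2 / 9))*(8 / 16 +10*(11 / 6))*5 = 791 / 702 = 1.13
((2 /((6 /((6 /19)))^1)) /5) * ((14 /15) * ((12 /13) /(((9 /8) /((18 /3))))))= 1792 /18525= 0.10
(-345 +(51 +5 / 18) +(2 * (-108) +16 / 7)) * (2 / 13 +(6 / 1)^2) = -15025195 / 819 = -18345.78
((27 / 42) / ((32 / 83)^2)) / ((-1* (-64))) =62001 / 917504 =0.07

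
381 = 381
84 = 84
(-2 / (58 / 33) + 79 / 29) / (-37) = -46 / 1073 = -0.04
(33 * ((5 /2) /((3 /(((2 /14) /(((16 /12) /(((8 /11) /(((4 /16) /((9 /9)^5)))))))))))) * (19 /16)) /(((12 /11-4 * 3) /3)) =-627 /224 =-2.80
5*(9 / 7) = 45 / 7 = 6.43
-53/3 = -17.67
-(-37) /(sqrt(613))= 37 *sqrt(613) /613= 1.49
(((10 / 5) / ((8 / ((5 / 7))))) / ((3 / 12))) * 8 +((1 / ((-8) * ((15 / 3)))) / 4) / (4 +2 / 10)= 5.71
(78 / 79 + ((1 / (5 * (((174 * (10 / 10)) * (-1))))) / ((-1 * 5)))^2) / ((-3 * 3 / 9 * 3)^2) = 0.11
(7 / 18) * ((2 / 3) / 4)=7 / 108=0.06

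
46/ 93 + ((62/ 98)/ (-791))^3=2678400527285471/ 5415027158591547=0.49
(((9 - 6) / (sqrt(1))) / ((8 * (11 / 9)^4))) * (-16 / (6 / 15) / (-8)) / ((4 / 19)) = 1869885 / 468512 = 3.99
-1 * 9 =-9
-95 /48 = -1.98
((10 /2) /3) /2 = 5 /6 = 0.83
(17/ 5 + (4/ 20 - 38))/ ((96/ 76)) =-817/ 30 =-27.23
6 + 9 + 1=16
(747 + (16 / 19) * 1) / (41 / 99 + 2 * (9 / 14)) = 9846837 / 22382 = 439.94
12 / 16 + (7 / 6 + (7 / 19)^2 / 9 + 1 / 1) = 38101 / 12996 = 2.93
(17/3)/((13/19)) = 323/39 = 8.28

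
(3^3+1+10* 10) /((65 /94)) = 12032 /65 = 185.11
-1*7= -7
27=27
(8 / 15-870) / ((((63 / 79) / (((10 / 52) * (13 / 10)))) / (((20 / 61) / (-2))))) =515159 / 11529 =44.68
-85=-85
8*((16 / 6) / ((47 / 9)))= 192 / 47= 4.09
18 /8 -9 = -27 /4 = -6.75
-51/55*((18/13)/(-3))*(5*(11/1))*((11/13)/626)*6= 10098/52897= 0.19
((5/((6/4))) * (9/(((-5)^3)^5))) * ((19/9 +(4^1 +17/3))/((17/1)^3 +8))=-212/90106201171875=-0.00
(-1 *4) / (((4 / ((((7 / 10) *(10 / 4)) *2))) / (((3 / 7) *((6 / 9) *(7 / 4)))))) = -7 / 4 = -1.75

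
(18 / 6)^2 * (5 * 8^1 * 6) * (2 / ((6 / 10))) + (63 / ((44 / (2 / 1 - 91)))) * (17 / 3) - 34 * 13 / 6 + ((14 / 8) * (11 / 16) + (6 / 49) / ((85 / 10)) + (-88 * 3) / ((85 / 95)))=10749964285 / 1759296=6110.38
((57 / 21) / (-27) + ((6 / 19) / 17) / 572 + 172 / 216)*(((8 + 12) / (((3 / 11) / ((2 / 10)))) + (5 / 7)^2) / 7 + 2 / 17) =22079487995 / 13882637223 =1.59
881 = 881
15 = 15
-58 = -58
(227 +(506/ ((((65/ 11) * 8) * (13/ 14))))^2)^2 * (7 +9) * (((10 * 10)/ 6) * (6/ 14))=2112926827465943442/ 142752876175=14801290.76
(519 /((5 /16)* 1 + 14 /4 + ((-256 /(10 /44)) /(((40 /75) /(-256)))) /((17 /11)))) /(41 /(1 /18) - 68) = 70584 /31878368515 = 0.00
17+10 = 27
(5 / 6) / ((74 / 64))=0.72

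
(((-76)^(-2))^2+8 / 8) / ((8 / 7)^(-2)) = 33362177 / 25542916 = 1.31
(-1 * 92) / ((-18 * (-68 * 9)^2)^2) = -23 / 11362939842816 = -0.00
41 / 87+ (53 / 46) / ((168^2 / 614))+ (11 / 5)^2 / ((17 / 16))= 40417021163 / 8000798400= 5.05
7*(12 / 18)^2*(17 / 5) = 476 / 45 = 10.58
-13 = -13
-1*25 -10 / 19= -485 / 19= -25.53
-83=-83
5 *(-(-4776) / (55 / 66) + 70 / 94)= 28659.72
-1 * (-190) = 190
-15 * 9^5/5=-177147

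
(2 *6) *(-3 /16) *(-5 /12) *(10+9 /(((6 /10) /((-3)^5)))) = -54525 /16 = -3407.81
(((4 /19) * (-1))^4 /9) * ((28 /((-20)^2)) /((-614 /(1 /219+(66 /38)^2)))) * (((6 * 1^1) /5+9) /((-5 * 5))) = 909548416 /29653459849434375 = 0.00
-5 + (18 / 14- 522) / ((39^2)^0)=-3680 / 7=-525.71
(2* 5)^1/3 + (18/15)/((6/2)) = 56/15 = 3.73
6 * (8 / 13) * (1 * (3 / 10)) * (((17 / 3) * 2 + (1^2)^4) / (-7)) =-1.95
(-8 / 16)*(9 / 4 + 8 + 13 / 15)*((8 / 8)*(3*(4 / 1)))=-66.70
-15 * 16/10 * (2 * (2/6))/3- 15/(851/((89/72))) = -109373/20424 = -5.36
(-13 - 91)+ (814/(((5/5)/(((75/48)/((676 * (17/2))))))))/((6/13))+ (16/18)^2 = -58847195/572832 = -102.73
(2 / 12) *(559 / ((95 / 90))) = 1677 / 19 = 88.26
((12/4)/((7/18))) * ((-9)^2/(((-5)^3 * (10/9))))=-19683/4375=-4.50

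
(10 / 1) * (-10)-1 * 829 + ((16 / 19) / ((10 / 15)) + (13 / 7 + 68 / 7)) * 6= -113315 / 133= -851.99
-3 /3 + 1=0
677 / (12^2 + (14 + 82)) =677 / 240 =2.82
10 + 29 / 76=789 / 76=10.38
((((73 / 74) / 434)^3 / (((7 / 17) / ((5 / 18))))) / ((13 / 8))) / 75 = 6613289 / 101737138240941840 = 0.00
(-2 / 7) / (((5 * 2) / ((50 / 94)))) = -5 / 329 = -0.02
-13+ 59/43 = -500/43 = -11.63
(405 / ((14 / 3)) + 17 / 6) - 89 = 13 / 21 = 0.62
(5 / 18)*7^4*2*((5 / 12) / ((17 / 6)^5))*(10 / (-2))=-21609000 / 1419857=-15.22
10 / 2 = 5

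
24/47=0.51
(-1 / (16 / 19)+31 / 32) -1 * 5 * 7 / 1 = -1127 / 32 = -35.22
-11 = -11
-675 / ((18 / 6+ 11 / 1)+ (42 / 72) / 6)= -9720 / 203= -47.88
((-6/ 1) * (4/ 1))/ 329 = -24/ 329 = -0.07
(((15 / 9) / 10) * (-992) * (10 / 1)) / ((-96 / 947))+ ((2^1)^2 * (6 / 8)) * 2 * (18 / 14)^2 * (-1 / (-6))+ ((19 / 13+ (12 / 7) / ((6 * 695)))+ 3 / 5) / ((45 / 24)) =324974447494 / 19922175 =16312.20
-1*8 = -8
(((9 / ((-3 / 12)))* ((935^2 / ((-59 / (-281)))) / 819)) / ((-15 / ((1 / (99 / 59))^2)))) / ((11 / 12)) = 383306480 / 81081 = 4727.45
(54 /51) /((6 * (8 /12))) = 9 /34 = 0.26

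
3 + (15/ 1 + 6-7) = 17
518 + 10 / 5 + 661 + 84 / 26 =15395 / 13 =1184.23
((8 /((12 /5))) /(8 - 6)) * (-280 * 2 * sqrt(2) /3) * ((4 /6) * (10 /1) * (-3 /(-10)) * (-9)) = 5600 * sqrt(2) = 7919.60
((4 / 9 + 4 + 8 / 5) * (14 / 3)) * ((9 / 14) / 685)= 272 / 10275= 0.03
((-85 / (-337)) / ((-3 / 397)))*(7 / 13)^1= -236215 / 13143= -17.97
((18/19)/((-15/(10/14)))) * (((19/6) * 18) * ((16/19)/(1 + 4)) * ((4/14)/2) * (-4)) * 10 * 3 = 6912/931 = 7.42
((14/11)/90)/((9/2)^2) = 28/40095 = 0.00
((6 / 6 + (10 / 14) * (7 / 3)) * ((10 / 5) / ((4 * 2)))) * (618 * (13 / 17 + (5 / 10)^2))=7107 / 17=418.06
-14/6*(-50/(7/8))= 400/3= 133.33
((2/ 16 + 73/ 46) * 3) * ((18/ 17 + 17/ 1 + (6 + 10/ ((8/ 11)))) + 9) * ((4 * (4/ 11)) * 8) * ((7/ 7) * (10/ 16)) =15039675/ 8602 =1748.39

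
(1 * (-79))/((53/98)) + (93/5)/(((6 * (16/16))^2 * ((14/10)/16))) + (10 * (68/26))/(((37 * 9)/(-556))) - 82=-426953108/1606059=-265.84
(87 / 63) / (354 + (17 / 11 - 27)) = 319 / 75894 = 0.00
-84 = -84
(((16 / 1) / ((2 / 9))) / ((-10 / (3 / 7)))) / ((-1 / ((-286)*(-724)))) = 22362912 / 35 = 638940.34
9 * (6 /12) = 9 /2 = 4.50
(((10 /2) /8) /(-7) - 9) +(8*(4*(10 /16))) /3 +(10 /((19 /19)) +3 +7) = 17.58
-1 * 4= -4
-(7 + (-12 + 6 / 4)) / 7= 1 / 2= 0.50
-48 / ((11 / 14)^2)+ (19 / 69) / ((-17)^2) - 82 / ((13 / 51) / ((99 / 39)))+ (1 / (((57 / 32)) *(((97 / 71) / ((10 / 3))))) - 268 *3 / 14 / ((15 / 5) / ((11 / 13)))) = -909.18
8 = 8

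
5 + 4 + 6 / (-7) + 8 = 113 / 7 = 16.14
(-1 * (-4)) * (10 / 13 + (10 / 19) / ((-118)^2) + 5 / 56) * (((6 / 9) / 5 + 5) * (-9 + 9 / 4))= -818506161 / 6878456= -119.00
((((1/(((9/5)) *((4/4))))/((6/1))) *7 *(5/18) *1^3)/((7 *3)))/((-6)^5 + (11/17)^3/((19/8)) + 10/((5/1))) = -466735/423210119976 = -0.00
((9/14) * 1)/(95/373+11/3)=10071/61432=0.16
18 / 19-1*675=-12807 / 19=-674.05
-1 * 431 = -431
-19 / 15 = -1.27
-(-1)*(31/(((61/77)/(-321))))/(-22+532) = -255409/10370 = -24.63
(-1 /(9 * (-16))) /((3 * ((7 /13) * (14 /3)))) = 13 /14112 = 0.00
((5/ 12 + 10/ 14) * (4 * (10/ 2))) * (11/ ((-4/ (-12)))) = 5225/ 7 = 746.43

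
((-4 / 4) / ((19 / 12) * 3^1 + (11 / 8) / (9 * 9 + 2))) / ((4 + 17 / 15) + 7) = -332 / 19201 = -0.02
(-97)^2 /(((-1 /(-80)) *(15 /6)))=301088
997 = 997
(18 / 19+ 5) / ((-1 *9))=-113 / 171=-0.66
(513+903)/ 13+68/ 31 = 44780/ 403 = 111.12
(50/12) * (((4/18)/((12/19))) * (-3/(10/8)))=-3.52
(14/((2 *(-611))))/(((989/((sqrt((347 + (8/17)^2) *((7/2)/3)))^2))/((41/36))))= -0.01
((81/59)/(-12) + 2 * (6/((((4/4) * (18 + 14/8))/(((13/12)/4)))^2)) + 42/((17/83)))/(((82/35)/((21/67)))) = 1885876825105/68781836324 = 27.42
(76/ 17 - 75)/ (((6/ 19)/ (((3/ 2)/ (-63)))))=5.32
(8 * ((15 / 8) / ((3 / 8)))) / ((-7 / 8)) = -320 / 7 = -45.71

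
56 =56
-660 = -660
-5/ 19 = -0.26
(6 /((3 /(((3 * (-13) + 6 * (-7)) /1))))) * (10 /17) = -1620 /17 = -95.29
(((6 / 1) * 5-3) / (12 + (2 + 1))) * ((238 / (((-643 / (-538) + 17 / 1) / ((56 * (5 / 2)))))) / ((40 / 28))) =37644936 / 16315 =2307.38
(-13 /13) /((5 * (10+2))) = -1 /60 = -0.02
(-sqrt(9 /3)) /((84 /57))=-19 * sqrt(3) /28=-1.18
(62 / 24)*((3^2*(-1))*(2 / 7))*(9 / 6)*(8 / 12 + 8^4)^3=-14386572914750 / 21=-685074900702.38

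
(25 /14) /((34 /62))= 775 /238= 3.26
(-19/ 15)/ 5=-19/ 75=-0.25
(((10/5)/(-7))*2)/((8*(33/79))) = -79/462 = -0.17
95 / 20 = 19 / 4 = 4.75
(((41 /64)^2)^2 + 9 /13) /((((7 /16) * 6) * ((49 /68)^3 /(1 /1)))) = 922316689181 /1052448423936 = 0.88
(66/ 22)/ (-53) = -3/ 53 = -0.06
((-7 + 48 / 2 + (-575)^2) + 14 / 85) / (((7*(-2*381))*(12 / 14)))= -7026146 / 97155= -72.32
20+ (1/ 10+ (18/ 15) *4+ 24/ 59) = 14931/ 590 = 25.31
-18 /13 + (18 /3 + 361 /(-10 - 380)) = 1439 /390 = 3.69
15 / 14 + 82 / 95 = 2573 / 1330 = 1.93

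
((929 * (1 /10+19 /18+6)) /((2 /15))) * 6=299138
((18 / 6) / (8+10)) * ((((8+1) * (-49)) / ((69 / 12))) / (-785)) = 294 / 18055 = 0.02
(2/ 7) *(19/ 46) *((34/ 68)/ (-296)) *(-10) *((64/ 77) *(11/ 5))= 152/ 41699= 0.00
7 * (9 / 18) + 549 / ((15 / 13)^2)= 20793 / 50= 415.86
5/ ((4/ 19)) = 95/ 4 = 23.75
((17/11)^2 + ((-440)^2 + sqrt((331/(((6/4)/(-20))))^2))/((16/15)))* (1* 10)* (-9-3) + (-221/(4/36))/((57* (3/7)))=-51214519607/2299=-22276868.03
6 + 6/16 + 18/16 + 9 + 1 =35/2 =17.50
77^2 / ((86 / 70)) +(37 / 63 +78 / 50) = 326981551 / 67725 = 4828.08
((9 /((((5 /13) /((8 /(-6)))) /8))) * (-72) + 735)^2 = 8748047961 /25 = 349921918.44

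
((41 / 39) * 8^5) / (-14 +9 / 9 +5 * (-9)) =-671744 / 1131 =-593.94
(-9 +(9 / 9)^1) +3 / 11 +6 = -19 / 11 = -1.73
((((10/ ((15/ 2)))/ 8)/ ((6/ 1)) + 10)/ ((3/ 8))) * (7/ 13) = 5054/ 351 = 14.40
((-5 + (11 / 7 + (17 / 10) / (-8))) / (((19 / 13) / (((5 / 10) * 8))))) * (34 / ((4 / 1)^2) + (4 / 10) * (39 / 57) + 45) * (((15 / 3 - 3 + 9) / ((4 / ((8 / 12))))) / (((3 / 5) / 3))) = -4329.69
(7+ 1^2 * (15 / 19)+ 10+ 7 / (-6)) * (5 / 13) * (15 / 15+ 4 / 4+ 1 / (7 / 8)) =104225 / 5187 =20.09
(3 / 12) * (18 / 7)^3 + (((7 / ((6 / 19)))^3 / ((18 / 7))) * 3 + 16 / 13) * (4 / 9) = 5652.42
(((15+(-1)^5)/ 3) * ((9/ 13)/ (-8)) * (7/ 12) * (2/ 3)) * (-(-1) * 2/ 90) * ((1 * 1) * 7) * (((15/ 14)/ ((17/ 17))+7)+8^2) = -49441/ 28080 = -1.76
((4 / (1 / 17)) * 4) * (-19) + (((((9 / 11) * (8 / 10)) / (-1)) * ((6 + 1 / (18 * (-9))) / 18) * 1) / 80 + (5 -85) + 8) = -1867536971 / 356400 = -5240.00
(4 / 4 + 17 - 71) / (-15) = 53 / 15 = 3.53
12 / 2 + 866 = 872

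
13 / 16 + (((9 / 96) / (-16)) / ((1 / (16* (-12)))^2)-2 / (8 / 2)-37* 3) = -5227 / 16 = -326.69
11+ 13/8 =101/8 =12.62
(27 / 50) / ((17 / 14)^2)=2646 / 7225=0.37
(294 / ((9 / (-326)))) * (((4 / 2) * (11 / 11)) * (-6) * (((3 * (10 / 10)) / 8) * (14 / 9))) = 223636 / 3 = 74545.33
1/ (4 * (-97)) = -1/ 388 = -0.00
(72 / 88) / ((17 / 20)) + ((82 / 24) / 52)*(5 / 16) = 1835455 / 1867008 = 0.98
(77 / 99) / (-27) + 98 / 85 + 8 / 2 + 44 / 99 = 5.57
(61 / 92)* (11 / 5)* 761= 510631 / 460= 1110.07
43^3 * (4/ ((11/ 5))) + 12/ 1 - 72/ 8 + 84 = 1591097/ 11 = 144645.18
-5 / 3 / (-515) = 1 / 309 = 0.00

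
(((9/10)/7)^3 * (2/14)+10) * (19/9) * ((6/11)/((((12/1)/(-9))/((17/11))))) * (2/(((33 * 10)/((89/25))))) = -690236426563/2396798250000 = -0.29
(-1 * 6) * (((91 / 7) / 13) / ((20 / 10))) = -3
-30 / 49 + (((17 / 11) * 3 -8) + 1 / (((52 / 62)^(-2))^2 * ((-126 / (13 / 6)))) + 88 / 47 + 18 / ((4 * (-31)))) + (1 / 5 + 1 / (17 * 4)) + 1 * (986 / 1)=211325749441697873 / 214771217785740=983.96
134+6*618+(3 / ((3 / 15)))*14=4052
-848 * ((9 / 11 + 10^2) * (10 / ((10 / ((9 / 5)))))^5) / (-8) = 6941446146 / 34375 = 201932.98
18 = 18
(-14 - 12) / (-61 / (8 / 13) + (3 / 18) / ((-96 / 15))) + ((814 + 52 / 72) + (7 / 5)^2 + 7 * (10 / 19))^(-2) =245598115866803988 / 936583501376533493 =0.26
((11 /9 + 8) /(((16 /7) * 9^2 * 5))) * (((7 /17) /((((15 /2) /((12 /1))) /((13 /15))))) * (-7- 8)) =-52871 /619650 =-0.09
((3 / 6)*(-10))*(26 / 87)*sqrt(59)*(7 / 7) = -130*sqrt(59) / 87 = -11.48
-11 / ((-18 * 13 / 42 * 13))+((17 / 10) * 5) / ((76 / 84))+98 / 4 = 327971 / 9633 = 34.05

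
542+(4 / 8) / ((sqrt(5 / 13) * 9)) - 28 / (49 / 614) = sqrt(65) / 90+1338 / 7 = 191.23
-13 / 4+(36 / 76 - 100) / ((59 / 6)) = -59957 / 4484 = -13.37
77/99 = 0.78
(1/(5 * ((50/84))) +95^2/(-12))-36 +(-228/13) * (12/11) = -173075803/214500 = -806.88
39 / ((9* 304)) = 13 / 912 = 0.01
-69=-69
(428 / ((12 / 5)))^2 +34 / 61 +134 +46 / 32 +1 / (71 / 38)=19919396501 / 623664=31939.31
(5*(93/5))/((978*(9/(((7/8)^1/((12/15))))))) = 1085/93888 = 0.01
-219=-219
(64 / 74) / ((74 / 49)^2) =19208 / 50653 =0.38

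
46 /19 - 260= -4894 /19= -257.58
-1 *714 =-714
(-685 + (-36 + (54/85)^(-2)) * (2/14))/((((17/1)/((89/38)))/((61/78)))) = -76440162559/1028519856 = -74.32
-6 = -6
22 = 22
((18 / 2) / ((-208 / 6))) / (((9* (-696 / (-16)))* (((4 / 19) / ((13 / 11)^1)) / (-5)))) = 95 / 5104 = 0.02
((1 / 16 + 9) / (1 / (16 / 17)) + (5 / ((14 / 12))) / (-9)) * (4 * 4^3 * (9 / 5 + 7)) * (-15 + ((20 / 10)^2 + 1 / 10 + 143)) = 2396597.42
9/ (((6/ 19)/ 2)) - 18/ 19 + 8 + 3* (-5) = 932/ 19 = 49.05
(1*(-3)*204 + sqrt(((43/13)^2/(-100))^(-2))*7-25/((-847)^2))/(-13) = 726941977017/17244360133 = 42.16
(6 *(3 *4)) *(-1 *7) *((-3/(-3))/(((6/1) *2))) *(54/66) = -378/11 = -34.36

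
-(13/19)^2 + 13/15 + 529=2866693/5415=529.40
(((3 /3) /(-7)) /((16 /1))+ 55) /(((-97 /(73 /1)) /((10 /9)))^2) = 273510925 /7113204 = 38.45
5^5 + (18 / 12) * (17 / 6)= 12517 / 4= 3129.25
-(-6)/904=0.01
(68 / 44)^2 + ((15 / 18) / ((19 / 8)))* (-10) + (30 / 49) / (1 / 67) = 13484347 / 337953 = 39.90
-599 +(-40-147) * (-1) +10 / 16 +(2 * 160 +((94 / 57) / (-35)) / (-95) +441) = 530102177 / 1516200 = 349.63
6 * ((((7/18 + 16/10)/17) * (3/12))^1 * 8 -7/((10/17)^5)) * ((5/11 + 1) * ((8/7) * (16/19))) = -194187116416/233165625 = -832.83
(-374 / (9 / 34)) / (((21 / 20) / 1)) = -254320 / 189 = -1345.61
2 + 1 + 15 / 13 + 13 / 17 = 4.92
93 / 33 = 31 / 11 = 2.82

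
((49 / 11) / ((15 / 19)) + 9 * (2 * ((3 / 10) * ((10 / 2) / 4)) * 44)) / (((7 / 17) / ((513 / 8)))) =47131.15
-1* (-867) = 867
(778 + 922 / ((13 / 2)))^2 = 142993764 / 169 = 846116.95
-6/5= -1.20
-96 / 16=-6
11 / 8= 1.38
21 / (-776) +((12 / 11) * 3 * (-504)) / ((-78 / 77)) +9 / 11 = 180777837 / 110968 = 1629.10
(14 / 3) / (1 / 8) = 112 / 3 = 37.33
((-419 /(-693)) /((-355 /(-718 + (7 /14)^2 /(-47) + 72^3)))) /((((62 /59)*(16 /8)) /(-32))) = 9660.38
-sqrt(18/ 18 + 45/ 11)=-2 * sqrt(154)/ 11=-2.26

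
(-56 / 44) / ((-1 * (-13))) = -14 / 143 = -0.10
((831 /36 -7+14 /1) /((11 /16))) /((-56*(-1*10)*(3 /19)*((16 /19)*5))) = 130321 /1108800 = 0.12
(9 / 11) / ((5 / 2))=18 / 55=0.33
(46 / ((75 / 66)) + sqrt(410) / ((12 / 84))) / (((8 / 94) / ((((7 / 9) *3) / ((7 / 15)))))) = 11891 / 5 + 1645 *sqrt(410) / 4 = 10705.38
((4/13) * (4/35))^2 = 256/207025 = 0.00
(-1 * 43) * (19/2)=-817/2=-408.50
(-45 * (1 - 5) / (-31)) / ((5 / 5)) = -180 / 31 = -5.81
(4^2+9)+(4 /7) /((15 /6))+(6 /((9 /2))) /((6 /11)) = 8717 /315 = 27.67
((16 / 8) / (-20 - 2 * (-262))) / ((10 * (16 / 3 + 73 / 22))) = 11 / 239820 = 0.00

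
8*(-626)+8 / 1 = -5000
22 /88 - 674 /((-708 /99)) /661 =61241 /155996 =0.39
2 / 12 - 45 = -269 / 6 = -44.83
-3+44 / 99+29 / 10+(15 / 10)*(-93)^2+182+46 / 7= 4146161 / 315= 13162.42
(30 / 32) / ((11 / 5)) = 75 / 176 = 0.43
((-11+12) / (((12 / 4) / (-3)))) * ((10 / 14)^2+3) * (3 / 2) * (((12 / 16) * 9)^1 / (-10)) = 3483 / 980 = 3.55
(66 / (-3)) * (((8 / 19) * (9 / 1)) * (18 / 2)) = -14256 / 19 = -750.32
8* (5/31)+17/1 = 567/31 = 18.29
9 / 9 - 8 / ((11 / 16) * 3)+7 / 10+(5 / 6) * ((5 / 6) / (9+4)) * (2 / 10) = -55807 / 25740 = -2.17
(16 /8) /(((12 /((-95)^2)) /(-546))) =-821275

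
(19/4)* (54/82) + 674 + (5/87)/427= 4125360121/6092436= 677.13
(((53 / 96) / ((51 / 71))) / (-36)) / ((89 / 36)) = -3763 / 435744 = -0.01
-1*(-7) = 7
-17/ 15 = -1.13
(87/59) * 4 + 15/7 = 3321/413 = 8.04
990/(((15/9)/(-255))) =-151470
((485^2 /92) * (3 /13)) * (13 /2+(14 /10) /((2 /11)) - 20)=-4092915 /1196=-3422.17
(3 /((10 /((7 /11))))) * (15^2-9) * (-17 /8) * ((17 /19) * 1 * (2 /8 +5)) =-3441123 /8360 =-411.62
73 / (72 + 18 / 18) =1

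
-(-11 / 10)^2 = -121 / 100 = -1.21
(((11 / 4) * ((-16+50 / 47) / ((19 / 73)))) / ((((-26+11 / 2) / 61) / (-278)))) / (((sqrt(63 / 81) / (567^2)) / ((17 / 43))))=-11195295120207198 * sqrt(7) / 1574359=-18813985083.48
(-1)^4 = 1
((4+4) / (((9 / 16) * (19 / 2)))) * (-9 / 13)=-256 / 247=-1.04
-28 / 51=-0.55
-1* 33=-33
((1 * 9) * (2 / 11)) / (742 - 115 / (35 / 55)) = 126 / 43219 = 0.00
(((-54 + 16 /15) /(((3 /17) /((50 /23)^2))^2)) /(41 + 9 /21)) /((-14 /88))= 1262063000000 /219115503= 5759.81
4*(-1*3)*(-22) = 264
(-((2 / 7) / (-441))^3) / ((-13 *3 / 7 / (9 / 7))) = -8 / 127477044513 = -0.00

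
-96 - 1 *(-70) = -26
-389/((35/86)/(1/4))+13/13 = -16657/70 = -237.96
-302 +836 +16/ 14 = 3746/ 7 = 535.14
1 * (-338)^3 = -38614472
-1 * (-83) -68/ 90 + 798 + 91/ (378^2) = 89837813/ 102060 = 880.25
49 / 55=0.89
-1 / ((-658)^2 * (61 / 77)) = -11 / 3772972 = -0.00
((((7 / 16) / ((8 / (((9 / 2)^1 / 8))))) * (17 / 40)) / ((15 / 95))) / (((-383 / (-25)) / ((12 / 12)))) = 33915 / 6275072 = 0.01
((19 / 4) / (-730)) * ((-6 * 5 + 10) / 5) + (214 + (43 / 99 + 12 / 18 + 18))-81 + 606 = 54789841 / 72270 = 758.13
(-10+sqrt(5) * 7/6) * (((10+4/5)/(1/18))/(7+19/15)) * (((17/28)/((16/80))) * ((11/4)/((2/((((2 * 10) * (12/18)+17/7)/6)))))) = -125341425/48608+8356095 * sqrt(5)/27776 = -1905.92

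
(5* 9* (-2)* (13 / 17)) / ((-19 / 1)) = 1170 / 323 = 3.62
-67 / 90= -0.74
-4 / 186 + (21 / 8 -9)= -4759 / 744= -6.40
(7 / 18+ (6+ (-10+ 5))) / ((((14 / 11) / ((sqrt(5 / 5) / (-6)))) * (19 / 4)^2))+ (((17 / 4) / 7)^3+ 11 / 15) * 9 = 9207174247 / 1069830720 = 8.61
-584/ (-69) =584/ 69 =8.46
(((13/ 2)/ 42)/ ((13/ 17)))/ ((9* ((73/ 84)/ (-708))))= -4012/ 219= -18.32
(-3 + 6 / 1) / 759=1 / 253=0.00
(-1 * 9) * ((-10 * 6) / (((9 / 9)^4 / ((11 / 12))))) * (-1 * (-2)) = 990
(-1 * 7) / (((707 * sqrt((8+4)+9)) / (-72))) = 24 * sqrt(21) / 707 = 0.16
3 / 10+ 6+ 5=11.30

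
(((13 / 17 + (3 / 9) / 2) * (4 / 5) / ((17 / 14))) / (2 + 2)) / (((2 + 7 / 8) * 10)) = 532 / 99705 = 0.01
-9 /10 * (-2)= 9 /5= 1.80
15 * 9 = 135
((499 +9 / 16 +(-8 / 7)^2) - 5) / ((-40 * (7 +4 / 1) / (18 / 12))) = -1166283 / 689920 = -1.69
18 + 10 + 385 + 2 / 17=7023 / 17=413.12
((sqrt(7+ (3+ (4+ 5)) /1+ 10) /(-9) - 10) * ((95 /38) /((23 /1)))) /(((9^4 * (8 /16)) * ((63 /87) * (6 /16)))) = -11600 /9506889 - 1160 * sqrt(29) /85562001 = -0.00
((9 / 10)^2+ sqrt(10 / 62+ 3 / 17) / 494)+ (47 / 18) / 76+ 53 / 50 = sqrt(93806) / 260338+ 65129 / 34200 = 1.91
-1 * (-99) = 99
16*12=192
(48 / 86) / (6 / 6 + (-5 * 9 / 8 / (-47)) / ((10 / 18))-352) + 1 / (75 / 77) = 9689501 / 9452475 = 1.03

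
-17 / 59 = -0.29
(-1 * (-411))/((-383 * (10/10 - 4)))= 137/383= 0.36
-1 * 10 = -10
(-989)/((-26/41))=40549/26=1559.58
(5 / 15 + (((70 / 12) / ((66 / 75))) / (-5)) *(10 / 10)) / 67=-131 / 8844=-0.01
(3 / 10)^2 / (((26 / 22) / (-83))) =-8217 / 1300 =-6.32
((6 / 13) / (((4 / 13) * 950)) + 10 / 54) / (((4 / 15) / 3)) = 9581 / 4560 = 2.10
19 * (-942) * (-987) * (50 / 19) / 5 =9297540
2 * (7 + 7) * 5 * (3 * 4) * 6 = 10080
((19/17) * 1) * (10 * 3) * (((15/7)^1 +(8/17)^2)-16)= -457.20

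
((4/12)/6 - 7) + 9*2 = 199/18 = 11.06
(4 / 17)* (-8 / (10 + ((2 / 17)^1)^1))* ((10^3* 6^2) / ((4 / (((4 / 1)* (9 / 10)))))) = -259200 / 43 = -6027.91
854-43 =811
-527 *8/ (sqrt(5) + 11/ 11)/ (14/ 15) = 7905/ 7 - 7905 *sqrt(5)/ 7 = -1395.87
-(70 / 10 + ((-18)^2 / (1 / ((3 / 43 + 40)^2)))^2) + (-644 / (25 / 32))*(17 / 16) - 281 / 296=-6846409178283677389241 / 25299127400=-270618392090.62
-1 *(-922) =922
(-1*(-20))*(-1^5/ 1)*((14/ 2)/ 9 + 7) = -1400/ 9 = -155.56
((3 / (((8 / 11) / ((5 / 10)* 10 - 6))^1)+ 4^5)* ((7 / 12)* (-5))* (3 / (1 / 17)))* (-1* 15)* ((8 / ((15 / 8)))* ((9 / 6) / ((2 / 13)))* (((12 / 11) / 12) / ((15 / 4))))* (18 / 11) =454391028 / 121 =3755297.75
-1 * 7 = -7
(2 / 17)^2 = 4 / 289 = 0.01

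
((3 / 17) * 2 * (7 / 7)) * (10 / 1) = 60 / 17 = 3.53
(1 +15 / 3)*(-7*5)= -210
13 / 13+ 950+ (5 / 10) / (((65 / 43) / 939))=164007 / 130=1261.59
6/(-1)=-6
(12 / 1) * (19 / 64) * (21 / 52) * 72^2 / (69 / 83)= 2682477 / 299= 8971.49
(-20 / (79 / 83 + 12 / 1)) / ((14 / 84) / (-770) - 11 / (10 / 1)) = 306768 / 218569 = 1.40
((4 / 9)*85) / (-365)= -68 / 657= -0.10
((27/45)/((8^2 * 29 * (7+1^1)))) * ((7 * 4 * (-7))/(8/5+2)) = -49/22272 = -0.00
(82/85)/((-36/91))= -3731/1530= -2.44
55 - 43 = 12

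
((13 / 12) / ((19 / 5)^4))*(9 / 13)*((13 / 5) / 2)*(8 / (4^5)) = 4875 / 133448704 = 0.00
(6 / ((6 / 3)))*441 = 1323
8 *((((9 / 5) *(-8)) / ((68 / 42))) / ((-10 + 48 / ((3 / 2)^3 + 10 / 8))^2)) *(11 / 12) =-271062 / 595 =-455.57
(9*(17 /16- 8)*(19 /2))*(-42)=398601 /16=24912.56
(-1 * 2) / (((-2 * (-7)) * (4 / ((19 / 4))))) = -19 / 112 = -0.17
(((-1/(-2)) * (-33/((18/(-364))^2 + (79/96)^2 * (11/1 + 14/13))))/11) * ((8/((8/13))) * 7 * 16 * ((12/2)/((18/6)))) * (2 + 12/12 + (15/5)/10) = -5500368986112/3121713965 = -1761.97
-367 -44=-411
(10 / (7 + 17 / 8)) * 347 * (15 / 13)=416400 / 949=438.78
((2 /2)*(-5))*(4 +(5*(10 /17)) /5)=-390 /17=-22.94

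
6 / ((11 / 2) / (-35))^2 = 29400 / 121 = 242.98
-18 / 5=-3.60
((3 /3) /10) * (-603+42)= -561 /10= -56.10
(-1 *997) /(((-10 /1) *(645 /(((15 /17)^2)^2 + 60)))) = 336446623 /35914030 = 9.37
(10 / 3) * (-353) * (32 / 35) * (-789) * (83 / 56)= 1258063.18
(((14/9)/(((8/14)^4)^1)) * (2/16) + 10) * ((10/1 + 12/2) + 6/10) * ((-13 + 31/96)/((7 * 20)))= -11006865637/619315200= -17.77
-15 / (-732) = 5 / 244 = 0.02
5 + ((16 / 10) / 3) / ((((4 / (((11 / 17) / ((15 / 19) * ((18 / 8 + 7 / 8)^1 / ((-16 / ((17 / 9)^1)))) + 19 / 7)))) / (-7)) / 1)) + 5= 102564954 / 10518665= 9.75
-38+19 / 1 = -19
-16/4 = -4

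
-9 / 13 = -0.69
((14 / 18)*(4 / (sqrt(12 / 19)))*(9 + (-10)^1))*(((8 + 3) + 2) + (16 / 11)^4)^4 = -60006558926916354422894*sqrt(57) / 1240642706316448347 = -365165.23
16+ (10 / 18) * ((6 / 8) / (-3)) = 571 / 36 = 15.86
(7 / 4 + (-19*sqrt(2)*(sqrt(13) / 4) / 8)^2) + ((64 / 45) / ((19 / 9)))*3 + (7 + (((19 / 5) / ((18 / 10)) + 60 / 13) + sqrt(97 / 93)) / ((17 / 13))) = 13*sqrt(9021) / 1581 + 186649747 / 7441920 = 25.86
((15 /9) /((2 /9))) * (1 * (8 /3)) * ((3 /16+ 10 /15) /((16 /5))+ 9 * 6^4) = 44790785 /192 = 233285.34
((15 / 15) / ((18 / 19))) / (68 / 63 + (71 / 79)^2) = 830053 / 1483942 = 0.56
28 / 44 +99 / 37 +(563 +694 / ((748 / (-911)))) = -3859703 / 13838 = -278.92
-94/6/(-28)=47/84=0.56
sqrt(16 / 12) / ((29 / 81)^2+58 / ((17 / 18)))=74358*sqrt(3) / 6863981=0.02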